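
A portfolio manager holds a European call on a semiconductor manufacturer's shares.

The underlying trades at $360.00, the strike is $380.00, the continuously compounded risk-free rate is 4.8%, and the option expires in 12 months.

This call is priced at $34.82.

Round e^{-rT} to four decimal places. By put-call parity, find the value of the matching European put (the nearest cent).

e^(−rT) = e^(−0.048·1) = 0.9531
Put-call parity: C − P = S − K·e^(−rT) = 360 − 380·0.9531 = 360 − 362.1780 = -2.1780
P = C − (C − P) = 34.82 − (-2.1780) = 36.9980

$37.00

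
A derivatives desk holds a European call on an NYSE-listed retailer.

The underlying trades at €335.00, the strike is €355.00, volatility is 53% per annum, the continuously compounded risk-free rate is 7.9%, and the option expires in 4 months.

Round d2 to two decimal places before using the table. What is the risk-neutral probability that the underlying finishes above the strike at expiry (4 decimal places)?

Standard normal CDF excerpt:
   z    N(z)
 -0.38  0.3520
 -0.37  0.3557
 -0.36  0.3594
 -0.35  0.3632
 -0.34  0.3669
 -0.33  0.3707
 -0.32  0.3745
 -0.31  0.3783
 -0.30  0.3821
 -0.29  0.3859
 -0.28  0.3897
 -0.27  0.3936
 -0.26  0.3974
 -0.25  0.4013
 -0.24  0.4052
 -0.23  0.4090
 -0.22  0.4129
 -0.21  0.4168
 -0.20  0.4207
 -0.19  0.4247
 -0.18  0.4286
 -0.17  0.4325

0.3974

σ√T = 0.53·√0.3333 = 0.3060
d₁ = [ln(335/355) + (0.079 + 0.53²/2)·0.3333] / 0.3060 = [-0.0580 + 0.0732] / 0.3060 = 0.0496 → 0.05
d₂ = d₁ − σ√T = 0.0496 − 0.3060 = -0.2564 → -0.26
Risk-neutral Pr[S_T > K] = N(d₂) = N(-0.26) = 0.3974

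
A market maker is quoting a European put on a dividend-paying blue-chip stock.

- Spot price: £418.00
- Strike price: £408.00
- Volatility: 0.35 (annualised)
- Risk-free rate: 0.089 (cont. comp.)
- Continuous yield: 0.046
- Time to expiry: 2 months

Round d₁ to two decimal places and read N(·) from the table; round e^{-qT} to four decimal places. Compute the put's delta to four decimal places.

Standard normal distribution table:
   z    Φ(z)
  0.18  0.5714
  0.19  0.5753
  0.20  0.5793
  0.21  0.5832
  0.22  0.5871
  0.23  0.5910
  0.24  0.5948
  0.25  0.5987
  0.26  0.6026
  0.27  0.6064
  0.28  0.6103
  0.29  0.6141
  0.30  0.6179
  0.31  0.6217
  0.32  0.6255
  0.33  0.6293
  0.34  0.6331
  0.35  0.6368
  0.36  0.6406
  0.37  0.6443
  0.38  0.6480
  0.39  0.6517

-0.3830

T = 0.1667;  σ√T = 0.1429
d₁ = [ln(418/408) + (0.089 − 0.046 + 0.35²/2)·0.1667] / 0.1429 = [0.0242 + 0.0174] / 0.1429 = 0.2911 → 0.29
N(d₁) = N(0.29) = 0.6141
Δ_put = e^(−qT)·(N(d₁) − 1) = 0.9924·(0.6141 − 1) = -0.3830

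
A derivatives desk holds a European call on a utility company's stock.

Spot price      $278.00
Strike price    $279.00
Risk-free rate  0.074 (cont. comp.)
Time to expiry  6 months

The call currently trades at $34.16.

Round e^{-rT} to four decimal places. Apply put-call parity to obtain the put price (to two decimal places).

e^(−rT) = e^(−0.074·0.5) = 0.9637
Put-call parity: C − P = S − K·e^(−rT) = 278 − 279·0.9637 = 278 − 268.8723 = 9.1277
P = C − (C − P) = 34.16 − (9.1277) = 25.0323

$25.03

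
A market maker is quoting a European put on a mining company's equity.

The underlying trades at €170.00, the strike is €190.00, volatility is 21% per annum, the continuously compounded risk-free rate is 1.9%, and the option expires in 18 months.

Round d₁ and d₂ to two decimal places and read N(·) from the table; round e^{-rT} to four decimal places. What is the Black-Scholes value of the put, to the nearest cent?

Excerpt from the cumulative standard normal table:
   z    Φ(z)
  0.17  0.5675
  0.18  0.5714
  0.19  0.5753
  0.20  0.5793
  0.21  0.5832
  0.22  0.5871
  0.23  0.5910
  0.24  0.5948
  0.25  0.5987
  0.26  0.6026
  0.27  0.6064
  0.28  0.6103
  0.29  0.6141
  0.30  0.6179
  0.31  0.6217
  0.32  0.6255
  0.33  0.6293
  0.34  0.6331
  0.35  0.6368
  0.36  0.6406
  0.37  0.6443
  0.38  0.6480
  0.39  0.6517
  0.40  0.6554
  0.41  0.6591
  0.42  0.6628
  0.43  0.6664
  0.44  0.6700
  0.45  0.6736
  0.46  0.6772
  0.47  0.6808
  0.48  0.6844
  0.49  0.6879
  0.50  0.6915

€26.59

T = 1.5;  σ√T = 0.2572
d₁ = [ln(170/190) + (0.019 + 0.21²/2)·1.5] / 0.2572 = [-0.1112 + 0.0616] / 0.2572 = -0.1930 → -0.19
d₂ = d₁ − σ√T = -0.1930 − 0.2572 = -0.4502 → -0.45
e^(−rT) = e^(−0.019·1.5) = 0.9719
N(−d₂) = N(0.45) = 0.6736;  N(−d₁) = N(0.19) = 0.5753
P = 190·0.9719·0.6736 − 170·0.5753 = 124.3876 − 97.8010 = 26.5866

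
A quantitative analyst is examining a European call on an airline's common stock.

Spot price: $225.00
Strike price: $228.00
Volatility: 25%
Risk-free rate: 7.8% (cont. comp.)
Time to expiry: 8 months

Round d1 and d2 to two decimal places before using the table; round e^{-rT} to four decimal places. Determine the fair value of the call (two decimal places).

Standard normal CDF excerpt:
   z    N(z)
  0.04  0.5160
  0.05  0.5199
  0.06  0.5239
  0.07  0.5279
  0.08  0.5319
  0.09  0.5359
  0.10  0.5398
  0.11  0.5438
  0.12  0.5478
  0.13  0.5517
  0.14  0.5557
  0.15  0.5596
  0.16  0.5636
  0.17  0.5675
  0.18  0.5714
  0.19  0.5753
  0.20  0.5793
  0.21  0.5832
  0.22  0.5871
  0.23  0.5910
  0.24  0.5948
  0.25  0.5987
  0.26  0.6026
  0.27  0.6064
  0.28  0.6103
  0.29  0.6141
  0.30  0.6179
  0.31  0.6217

σ√T = 0.25·√0.6667 = 0.2041
d₁ = [ln(225/228) + (0.078 + ½·0.25²)·0.6667] / (σ√T) = (-0.0132 + 0.0728) / 0.2041 = 0.2919 ⇒ 0.29
d₂ = 0.2919 − 0.2041 = 0.0878 ⇒ 0.09
e^(−rT) = e^(−0.078·0.6667) = 0.9493
N(d₁) = N(0.29) = 0.6141;  N(d₂) = N(0.09) = 0.5359
C = 225·0.6141 − 228·0.9493·0.5359 = 138.1725 − 115.9904 = 22.1821

$22.18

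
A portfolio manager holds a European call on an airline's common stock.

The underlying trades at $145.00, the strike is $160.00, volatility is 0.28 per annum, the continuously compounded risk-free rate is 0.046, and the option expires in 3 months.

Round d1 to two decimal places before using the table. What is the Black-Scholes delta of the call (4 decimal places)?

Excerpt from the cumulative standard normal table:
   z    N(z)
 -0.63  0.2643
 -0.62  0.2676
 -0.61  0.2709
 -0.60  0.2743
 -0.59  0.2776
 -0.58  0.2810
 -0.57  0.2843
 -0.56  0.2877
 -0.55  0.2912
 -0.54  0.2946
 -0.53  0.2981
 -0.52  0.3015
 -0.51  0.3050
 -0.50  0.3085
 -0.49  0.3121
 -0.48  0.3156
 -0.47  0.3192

T = 0.25;  σ√T = 0.1400
ln(S/K) + (r + σ²/2)T = ln(145/160) + (0.046 + 0.28²/2)·0.25 = -0.0984 + 0.0213 = -0.0771
d₁ = -0.0771 / 0.1400 = -0.5510 ≈ -0.55
N(d₁) = N(-0.55) = 0.2912
Δ_call = N(d₁) = 0.2912

0.2912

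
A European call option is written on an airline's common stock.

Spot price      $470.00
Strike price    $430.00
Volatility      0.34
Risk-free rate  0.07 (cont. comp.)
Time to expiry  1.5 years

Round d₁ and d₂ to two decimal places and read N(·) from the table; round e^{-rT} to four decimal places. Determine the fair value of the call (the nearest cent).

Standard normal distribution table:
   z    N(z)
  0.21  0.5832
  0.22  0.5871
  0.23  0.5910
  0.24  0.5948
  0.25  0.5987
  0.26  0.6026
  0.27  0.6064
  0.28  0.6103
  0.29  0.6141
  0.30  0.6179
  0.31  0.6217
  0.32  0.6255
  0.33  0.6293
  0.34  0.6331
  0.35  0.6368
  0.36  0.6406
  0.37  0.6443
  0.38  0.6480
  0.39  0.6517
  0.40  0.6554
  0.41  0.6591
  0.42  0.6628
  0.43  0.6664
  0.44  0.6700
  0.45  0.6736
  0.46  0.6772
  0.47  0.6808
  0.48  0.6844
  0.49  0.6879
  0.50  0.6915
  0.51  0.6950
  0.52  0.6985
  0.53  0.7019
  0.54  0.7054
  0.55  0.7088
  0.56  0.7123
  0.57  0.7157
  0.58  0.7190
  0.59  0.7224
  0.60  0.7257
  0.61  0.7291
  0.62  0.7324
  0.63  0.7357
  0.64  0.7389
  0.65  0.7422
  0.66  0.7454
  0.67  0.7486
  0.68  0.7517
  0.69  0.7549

$118.56

T = 1.5;  σ√T = 0.4164
ln(S/K) + (r + σ²/2)T = ln(470/430) + (0.07 + 0.34²/2)·1.5 = 0.0889 + 0.1917 = 0.2806
d₁ = 0.2806 / 0.4164 = 0.6740 ⇒ 0.67
d₂ = d₁ − σ√T = 0.6740 − 0.4164 = 0.2576 ⇒ 0.26
exp(−rT) = exp(−0.07·1.5) = 0.9003
C = 470·N(0.67) − 430·0.9003·N(0.26) = 470·0.7486 − 430·0.9003·0.6026 = 351.8420 − 233.2839 = 118.5581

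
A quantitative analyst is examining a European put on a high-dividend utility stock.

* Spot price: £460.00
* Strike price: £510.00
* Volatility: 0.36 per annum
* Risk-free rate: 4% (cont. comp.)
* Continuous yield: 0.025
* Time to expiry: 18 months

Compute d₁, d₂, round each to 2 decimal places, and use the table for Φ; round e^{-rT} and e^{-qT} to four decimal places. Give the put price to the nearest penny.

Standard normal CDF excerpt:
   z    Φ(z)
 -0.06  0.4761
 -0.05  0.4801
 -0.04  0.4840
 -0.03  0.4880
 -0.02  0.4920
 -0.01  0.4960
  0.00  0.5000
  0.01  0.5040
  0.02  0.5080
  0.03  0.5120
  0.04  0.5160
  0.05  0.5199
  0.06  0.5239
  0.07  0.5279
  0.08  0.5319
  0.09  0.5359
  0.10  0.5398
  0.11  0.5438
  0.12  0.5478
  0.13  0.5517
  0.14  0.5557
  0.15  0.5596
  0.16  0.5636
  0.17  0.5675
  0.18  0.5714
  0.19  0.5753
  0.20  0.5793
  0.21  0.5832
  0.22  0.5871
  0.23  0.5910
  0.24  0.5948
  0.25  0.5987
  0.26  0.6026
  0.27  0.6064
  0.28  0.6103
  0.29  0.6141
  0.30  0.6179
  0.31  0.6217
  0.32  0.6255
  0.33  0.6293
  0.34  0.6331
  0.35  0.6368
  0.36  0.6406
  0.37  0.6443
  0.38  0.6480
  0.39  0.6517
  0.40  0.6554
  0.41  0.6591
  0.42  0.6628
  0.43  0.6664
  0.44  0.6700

£100.35

σ√T = 0.36 × 1.2247 = 0.4409
d₁ = [ln(460/510) + (0.04 − 0.025 + 0.36²/2)·1.5] / 0.4409 = [-0.1032 + 0.1197] / 0.4409 = 0.0375 → 0.04
d₂ = d₁ − σ√T = 0.0375 − 0.4409 = -0.4034 → -0.40
exp(−qT) = exp(−0.025·1.5) = 0.9632;  exp(−rT) = exp(−0.04·1.5) = 0.9418
N(−d₂) = N(0.40) = 0.6554;  N(−d₁) = N(-0.04) = 0.4840
P = 510·0.9418·0.6554 − 460·0.9632·0.4840 = 314.8004 − 214.4468 = 100.3536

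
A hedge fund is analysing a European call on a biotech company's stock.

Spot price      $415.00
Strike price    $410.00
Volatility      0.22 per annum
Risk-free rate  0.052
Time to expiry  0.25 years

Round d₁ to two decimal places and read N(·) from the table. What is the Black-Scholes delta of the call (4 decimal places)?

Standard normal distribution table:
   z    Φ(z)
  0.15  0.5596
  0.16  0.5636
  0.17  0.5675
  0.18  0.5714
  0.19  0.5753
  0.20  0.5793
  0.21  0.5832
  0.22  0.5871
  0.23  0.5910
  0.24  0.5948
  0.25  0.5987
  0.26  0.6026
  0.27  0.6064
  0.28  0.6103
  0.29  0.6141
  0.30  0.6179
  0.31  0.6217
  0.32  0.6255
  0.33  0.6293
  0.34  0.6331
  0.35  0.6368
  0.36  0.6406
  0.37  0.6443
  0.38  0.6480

0.6103

σ√T = 0.22 × 0.5000 = 0.1100
d₁ = [ln(415/410) + (0.052 + 0.22²/2)·0.25] / 0.1100 = [0.0121 + 0.0190] / 0.1100 = 0.2834 which rounds to 0.28
N(d₁) = N(0.28) = 0.6103
Δ_call = N(d₁) = 0.6103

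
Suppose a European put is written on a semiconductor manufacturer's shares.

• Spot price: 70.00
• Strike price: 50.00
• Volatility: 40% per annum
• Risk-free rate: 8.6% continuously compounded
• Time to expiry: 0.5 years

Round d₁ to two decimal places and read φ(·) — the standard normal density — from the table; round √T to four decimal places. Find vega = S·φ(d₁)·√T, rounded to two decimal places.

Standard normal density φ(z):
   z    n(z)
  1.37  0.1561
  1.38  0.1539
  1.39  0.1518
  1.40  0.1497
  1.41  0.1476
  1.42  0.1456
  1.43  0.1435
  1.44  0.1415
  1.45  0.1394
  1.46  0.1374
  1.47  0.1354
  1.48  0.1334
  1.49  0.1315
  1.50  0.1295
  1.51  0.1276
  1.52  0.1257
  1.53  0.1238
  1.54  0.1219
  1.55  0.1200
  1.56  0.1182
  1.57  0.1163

6.60

T = 0.5;  σ√T = 0.2828
d₁ = [ln(70/50) + (0.086 + ½·0.4²)·0.5] / (σ√T) = (0.3365 + 0.0830) / 0.2828 = 1.4831 → 1.48
√T = √0.5 = 0.7071
φ(d₁) = φ(1.48) = 0.1334
vega = S·φ(d₁)·√T = 70·0.1334·0.7071 = 6.6029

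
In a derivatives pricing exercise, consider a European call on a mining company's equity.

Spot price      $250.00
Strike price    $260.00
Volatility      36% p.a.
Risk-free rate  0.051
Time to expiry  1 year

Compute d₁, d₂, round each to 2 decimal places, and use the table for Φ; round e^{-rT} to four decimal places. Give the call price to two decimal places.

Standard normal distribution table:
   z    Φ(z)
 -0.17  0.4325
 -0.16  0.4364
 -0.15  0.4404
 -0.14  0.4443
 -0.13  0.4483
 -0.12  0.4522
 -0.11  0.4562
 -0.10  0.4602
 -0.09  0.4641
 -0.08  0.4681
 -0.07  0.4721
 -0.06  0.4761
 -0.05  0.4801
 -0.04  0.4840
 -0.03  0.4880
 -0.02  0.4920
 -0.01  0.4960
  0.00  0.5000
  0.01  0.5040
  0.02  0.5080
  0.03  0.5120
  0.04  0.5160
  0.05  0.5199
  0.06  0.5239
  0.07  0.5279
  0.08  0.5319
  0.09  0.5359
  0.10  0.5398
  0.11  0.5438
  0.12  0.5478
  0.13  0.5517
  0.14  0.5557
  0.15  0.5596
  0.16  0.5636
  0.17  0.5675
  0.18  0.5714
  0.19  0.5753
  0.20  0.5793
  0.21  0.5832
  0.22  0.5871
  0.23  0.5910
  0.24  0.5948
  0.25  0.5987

$36.99

σ√T = 0.36·√1 = 0.3600
d₁ = [ln(250/260) + (0.051 + 0.36²/2)·1] / 0.3600 = [-0.0392 + 0.1158] / 0.3600 = 0.2127 → 0.21
d₂ = d₁ − σ√T = 0.2127 − 0.3600 = -0.1473 → -0.15
e^(−rT) = e^(−0.051·1) = 0.9503
C = 250·N(0.21) − 260·0.9503·N(-0.15) = 250·0.5832 − 260·0.9503·0.4404 = 145.8000 − 108.8132 = 36.9868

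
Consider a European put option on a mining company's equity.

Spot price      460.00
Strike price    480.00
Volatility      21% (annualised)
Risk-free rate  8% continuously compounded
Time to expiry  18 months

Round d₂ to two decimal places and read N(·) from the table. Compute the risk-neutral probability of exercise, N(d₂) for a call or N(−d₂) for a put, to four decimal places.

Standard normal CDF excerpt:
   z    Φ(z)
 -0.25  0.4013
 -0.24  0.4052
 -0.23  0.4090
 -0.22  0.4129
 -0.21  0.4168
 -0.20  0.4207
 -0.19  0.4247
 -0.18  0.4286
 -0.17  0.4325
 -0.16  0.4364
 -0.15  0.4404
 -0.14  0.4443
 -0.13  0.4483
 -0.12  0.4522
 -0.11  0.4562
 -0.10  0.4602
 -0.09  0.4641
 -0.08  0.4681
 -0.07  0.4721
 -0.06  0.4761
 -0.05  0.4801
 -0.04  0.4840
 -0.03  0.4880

0.4325

σ√T = 0.21·√1.5 = 0.2572
d₁ = [ln(460/480) + (0.08 + 0.21²/2)·1.5] / 0.2572 = [-0.0426 + 0.1531] / 0.2572 = 0.4297 which rounds to 0.43
d₂ = d₁ − σ√T = 0.4297 − 0.2572 = 0.1725 which rounds to 0.17
Risk-neutral Pr[S_T < K] = N(−d₂) = N(-0.17) = 0.4325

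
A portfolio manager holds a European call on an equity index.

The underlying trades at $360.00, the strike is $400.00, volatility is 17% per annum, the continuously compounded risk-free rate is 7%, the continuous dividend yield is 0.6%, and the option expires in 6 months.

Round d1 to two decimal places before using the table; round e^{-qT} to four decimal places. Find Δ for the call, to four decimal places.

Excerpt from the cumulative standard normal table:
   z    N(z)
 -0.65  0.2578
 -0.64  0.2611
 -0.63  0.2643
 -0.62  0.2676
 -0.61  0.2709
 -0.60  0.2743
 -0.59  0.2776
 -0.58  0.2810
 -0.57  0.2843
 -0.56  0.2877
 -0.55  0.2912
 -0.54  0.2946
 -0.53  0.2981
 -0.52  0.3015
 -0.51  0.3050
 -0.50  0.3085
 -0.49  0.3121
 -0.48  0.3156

0.2903

σ√T = 0.17 × 0.7071 = 0.1202
ln(S/K) + (r − q + σ²/2)T = ln(360/400) + (0.07 − 0.006 + 0.17²/2)·0.5 = -0.1054 + 0.0392 = -0.0661
d₁ = -0.0661 / 0.1202 = -0.5502 ≈ -0.55
N(d₁) = N(-0.55) = 0.2912
Δ_call = exp(−qT)·N(d₁) = 0.9970·0.2912 = 0.2903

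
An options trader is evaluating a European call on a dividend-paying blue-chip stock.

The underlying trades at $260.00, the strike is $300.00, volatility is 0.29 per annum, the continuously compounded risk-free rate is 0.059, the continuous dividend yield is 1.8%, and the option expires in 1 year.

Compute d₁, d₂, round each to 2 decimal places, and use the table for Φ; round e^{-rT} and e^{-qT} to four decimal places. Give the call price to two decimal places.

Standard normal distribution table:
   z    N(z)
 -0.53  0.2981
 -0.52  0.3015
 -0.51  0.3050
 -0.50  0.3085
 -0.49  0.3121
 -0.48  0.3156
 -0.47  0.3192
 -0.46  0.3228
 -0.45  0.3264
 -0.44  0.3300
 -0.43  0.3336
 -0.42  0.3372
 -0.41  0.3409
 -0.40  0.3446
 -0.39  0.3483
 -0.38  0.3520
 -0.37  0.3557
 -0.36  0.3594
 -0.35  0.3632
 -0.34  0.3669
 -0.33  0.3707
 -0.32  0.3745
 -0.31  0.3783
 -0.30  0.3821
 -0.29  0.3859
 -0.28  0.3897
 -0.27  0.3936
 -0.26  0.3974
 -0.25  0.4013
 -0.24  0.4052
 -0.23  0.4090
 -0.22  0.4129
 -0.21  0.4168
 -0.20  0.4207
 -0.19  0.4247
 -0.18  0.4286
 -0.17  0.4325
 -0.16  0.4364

σ√T = 0.29 × 1.0000 = 0.2900
d₁ = [ln(260/300) + (0.059 − 0.018 + 0.29²/2)·1] / 0.2900 = [-0.1431 + 0.0830] / 0.2900 = -0.2071 which rounds to -0.21
d₂ = d₁ − σ√T = -0.2071 − 0.2900 = -0.4971 which rounds to -0.50
exp(−qT) = exp(−0.018·1) = 0.9822;  exp(−rT) = exp(−0.059·1) = 0.9427
N(d₁) = N(-0.21) = 0.4168;  N(d₂) = N(-0.50) = 0.3085
C = 260·0.9822·0.4168 − 300·0.9427·0.3085 = 106.4390 − 87.2469 = 19.1922

$19.19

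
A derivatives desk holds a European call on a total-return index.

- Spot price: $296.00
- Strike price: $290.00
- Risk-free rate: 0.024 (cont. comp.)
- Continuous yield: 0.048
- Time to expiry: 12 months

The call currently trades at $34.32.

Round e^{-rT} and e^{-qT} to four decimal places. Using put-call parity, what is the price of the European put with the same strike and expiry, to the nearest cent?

$35.33

exp(−qT) = exp(−0.048·1) = 0.9531;  exp(−rT) = exp(−0.024·1) = 0.9763
Put-call parity: C − P = S·e^(−qT) − K·e^(−rT) = 296·0.9531 − 290·0.9763 = 282.1176 − 283.1270 = -1.0094
P = C − (C − P) = 34.32 − (-1.0094) = 35.3294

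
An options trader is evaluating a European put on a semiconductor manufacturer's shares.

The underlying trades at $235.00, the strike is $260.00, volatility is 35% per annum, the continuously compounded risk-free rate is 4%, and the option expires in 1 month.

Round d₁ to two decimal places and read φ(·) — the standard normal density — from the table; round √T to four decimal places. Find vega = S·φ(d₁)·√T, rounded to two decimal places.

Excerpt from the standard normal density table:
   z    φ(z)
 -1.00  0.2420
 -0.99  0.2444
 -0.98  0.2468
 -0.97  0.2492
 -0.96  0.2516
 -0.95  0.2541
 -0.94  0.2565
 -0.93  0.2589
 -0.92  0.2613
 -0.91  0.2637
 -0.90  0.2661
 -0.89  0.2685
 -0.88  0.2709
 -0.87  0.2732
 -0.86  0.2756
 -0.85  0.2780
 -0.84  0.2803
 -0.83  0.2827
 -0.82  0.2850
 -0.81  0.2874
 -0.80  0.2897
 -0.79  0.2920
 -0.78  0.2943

T = 0.08333;  σ√T = 0.1010
d₁ = [ln(235/260) + (0.04 + 0.35²/2)·0.08333] / 0.1010 = [-0.1011 + 0.0084] / 0.1010 = -0.9171 ≈ -0.92
√T = √0.08333 = 0.2887
φ(d₁) = φ(-0.92) = 0.2613
vega = S·φ(d₁)·√T = 235·0.2613·0.2887 = 17.7278

17.73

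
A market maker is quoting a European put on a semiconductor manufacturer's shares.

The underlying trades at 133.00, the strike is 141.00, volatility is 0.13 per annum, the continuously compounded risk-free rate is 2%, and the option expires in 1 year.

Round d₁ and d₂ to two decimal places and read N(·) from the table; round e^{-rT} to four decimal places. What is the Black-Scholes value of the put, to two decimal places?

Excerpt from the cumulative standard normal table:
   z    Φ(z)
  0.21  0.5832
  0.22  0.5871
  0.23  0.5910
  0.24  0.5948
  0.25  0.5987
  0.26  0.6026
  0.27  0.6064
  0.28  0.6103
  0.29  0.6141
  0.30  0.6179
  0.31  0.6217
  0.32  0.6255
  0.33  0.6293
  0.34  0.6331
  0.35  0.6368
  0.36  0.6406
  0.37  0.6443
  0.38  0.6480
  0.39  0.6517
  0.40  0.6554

9.93

σ√T = 0.13·√1 = 0.1300
d₁ = [ln(133/141) + (0.02 + ½·0.13²)·1] / (σ√T) = (-0.0584 + 0.0285) / 0.1300 = -0.2305 ⇒ -0.23
d₂ = -0.2305 − 0.1300 = -0.3605 ⇒ -0.36
e^(−rT) = e^(−0.02·1) = 0.9802
N(−d₂) = N(0.36) = 0.6406;  N(−d₁) = N(0.23) = 0.5910
P = 141·0.9802·0.6406 − 133·0.5910 = 88.5362 − 78.6030 = 9.9332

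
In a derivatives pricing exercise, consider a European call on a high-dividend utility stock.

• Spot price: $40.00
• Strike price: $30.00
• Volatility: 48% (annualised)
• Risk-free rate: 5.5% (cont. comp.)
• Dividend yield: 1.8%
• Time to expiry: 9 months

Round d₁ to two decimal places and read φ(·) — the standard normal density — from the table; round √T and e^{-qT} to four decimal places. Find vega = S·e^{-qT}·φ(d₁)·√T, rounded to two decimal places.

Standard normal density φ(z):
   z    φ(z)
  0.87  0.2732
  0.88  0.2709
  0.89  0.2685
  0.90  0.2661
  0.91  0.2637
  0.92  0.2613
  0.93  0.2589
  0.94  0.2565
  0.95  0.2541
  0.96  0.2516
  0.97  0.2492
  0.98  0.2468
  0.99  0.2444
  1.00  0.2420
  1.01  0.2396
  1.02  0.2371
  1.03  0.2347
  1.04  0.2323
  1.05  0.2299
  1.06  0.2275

σ√T = 0.48·√0.75 = 0.4157
d₁ = [ln(40/30) + (0.055 − 0.018 + ½·0.48²)·0.75] / (σ√T) = (0.2877 + 0.1142) / 0.4157 = 0.9667 ≈ 0.97
√T = √0.75 = 0.8660
φ(d₁) = φ(0.97) = 0.2492
e^(−qT) = e^(−0.018·0.75) = 0.9866
vega = S·e^(−qT)·φ(d₁)·√T = 40·0.9866·0.2492·0.8660 = 8.5166

8.52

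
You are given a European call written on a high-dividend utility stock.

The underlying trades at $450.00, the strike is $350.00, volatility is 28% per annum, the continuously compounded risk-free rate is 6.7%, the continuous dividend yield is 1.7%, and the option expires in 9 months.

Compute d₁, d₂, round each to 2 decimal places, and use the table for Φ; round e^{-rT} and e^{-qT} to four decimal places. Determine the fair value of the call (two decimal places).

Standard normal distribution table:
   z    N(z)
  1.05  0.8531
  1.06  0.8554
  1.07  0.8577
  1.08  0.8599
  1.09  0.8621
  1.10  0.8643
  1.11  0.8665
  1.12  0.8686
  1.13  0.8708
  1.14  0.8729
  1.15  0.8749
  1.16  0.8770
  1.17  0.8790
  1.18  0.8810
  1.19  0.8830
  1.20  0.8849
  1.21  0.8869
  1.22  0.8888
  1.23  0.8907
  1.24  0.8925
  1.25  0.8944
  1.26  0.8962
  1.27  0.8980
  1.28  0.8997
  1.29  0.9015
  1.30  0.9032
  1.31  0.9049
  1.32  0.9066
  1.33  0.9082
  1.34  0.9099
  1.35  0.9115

σ√T = 0.28 × 0.8660 = 0.2425
d₁ = [ln(450/350) + (0.067 − 0.017 + 0.28²/2)·0.75] / 0.2425 = [0.2513 + 0.0669] / 0.2425 = 1.3123 ⇒ 1.31
d₂ = d₁ − σ√T = 1.3123 − 0.2425 = 1.0698 ⇒ 1.07
exp(−qT) = exp(−0.017·0.75) = 0.9873;  exp(−rT) = exp(−0.067·0.75) = 0.9510
C = 450·0.9873·N(1.31) − 350·0.9510·N(1.07) = 450·0.9873·0.9049 − 350·0.9510·0.8577 = 402.0335 − 285.4854 = 116.5481

$116.55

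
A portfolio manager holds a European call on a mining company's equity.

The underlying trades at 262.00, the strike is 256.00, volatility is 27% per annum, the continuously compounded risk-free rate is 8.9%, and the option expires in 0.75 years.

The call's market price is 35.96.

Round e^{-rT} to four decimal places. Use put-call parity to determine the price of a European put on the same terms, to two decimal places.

13.42

exp(−rT) = exp(−0.089·0.75) = 0.9354
Put-call parity: C − P = S − K·e^(−rT) = 262 − 256·0.9354 = 262 − 239.4624 = 22.5376
P = C − (C − P) = 35.96 − (22.5376) = 13.4224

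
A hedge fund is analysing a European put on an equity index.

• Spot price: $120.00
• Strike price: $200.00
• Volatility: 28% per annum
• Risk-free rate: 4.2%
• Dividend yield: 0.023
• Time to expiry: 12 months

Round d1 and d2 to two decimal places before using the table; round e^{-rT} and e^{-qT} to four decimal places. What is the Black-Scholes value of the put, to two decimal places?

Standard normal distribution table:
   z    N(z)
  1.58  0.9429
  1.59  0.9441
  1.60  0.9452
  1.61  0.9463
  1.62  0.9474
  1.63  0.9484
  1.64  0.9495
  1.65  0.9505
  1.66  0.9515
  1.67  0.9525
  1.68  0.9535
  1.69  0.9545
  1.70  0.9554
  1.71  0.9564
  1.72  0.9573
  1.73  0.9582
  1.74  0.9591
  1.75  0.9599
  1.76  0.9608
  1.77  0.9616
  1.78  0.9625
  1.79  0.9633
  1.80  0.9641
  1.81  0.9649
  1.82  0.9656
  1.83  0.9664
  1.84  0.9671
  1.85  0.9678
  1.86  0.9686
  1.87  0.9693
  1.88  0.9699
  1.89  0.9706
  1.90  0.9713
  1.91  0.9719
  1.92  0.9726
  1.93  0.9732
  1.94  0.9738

$75.17

T = 1;  σ√T = 0.2800
ln(S/K) + (r − q + σ²/2)T = ln(120/200) + (0.042 − 0.023 + 0.28²/2)·1 = -0.5108 + 0.0582 = -0.4526
d₁ = -0.4526 / 0.2800 = -1.6165 ≈ -1.62
d₂ = d₁ − σ√T = -1.6165 − 0.2800 = -1.8965 ≈ -1.90
exp(−qT) = exp(−0.023·1) = 0.9773;  exp(−rT) = exp(−0.042·1) = 0.9589
P = 200·0.9589·N(1.90) − 120·0.9773·N(1.62) = 200·0.9589·0.9713 − 120·0.9773·0.9474 = 186.2759 − 111.1073 = 75.1686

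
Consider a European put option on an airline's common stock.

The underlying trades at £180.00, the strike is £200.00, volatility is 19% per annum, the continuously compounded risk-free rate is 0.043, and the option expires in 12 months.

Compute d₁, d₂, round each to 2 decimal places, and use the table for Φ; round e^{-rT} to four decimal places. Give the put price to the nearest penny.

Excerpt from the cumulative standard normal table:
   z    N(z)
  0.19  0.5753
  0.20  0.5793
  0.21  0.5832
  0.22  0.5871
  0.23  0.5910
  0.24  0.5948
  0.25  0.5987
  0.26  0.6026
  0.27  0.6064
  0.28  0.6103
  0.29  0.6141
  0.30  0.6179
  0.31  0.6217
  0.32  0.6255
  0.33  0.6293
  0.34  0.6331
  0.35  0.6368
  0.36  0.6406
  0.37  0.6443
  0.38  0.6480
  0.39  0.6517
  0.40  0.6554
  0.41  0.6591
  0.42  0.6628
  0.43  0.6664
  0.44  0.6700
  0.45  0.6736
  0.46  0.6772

σ√T = 0.19·√1 = 0.1900
ln(S/K) + (r + σ²/2)T = ln(180/200) + (0.043 + 0.19²/2)·1 = -0.1054 + 0.0610 = -0.0443
d₁ = -0.0443 / 0.1900 = -0.2332 ⇒ -0.23
d₂ = d₁ − σ√T = -0.2332 − 0.1900 = -0.4232 ⇒ -0.42
exp(−rT) = exp(−0.043·1) = 0.9579
N(−d₂) = N(0.42) = 0.6628;  N(−d₁) = N(0.23) = 0.5910
P = 200·0.9579·0.6628 − 180·0.5910 = 126.9792 − 106.3800 = 20.5992

£20.60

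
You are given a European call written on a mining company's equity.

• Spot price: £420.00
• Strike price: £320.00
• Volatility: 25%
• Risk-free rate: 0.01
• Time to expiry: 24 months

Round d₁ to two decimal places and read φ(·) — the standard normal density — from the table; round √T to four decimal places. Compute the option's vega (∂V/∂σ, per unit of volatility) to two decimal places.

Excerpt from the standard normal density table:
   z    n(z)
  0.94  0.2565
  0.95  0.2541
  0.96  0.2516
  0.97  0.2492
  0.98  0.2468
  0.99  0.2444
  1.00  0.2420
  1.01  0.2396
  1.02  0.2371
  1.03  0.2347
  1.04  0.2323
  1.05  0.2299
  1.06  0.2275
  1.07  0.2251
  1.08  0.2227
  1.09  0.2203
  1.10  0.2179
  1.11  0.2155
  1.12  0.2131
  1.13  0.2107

σ√T = 0.25·√2 = 0.3536
d₁ = [ln(420/320) + (0.01 + 0.25²/2)·2] / 0.3536 = [0.2719 + 0.0825] / 0.3536 = 1.0025 which rounds to 1.00
√T = √2 = 1.4142
φ(d₁) = φ(1.00) = 0.2420
vega = S·φ(d₁)·√T = 420·0.2420·1.4142 = 143.7393
(Vega is the same for a European call and put with the same parameters.)

143.74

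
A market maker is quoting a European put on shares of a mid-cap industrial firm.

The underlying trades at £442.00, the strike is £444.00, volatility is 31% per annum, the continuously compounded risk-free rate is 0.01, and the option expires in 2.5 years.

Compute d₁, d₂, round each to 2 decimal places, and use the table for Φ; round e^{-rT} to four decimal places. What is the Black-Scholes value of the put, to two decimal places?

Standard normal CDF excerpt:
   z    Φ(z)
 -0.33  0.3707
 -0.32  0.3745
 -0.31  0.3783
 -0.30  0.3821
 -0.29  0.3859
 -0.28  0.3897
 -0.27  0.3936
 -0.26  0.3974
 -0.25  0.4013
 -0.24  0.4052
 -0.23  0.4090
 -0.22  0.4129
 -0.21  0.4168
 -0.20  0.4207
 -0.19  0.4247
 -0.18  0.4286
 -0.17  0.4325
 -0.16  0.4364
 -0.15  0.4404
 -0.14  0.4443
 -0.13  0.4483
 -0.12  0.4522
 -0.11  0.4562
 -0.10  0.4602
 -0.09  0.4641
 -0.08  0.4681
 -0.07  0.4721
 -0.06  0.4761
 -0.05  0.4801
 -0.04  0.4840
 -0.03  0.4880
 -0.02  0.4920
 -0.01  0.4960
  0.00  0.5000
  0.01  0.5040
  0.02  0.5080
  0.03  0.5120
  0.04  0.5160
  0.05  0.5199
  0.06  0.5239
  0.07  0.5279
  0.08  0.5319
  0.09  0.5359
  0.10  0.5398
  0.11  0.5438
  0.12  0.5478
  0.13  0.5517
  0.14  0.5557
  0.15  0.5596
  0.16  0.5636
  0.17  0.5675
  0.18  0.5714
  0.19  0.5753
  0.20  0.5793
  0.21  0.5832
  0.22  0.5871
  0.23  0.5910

σ√T = 0.31·√2.5 = 0.4902
ln(S/K) + (r + σ²/2)T = ln(442/444) + (0.01 + 0.31²/2)·2.5 = -0.0045 + 0.1451 = 0.1406
d₁ = 0.1406 / 0.4902 = 0.2869 → 0.29
d₂ = d₁ − σ√T = 0.2869 − 0.4902 = -0.2033 → -0.20
e^(−rT) = e^(−0.01·2.5) = 0.9753
P = 444·0.9753·N(0.20) − 442·N(-0.29) = 444·0.9753·0.5793 − 442·0.3859 = 250.8561 − 170.5678 = 80.2883

£80.29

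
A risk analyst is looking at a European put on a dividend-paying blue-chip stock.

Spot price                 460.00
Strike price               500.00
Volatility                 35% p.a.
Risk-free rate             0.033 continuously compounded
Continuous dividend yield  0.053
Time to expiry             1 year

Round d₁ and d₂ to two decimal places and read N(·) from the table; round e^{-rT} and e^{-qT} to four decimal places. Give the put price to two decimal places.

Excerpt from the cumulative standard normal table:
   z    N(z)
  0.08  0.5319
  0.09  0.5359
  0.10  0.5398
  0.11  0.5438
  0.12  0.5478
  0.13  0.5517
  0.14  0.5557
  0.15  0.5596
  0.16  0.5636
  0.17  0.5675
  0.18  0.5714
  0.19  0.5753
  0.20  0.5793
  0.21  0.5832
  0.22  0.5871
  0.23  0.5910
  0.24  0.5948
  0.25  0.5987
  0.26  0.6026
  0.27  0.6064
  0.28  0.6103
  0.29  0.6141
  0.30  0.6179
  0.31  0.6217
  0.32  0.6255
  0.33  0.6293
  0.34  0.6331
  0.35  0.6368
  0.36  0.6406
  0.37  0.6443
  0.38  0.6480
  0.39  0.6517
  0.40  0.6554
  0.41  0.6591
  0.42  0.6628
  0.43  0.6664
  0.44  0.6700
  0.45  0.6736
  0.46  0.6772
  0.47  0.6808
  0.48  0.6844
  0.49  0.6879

σ√T = 0.35 × 1.0000 = 0.3500
d₁ = [ln(460/500) + (0.033 − 0.053 + 0.35²/2)·1] / 0.3500 = [-0.0834 + 0.0412] / 0.3500 = -0.1204 ≈ -0.12
d₂ = d₁ − σ√T = -0.1204 − 0.3500 = -0.4704 ≈ -0.47
e^(−qT) = e^(−0.053·1) = 0.9484;  e^(−rT) = e^(−0.033·1) = 0.9675
N(−d₂) = N(0.47) = 0.6808;  N(−d₁) = N(0.12) = 0.5478
P = 500·0.9675·0.6808 − 460·0.9484·0.5478 = 329.3370 − 238.9854 = 90.3516

90.35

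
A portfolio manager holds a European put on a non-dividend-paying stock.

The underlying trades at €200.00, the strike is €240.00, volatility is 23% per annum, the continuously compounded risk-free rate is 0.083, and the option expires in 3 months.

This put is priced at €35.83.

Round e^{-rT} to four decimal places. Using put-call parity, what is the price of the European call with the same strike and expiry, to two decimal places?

€0.75

e^(−rT) = e^(−0.083·0.25) = 0.9795
Put-call parity: C − P = S − K·e^(−rT) = 200 − 240·0.9795 = 200 − 235.0800 = -35.0800
C = P + (C − P) = 35.83 + (-35.0800) = 0.7500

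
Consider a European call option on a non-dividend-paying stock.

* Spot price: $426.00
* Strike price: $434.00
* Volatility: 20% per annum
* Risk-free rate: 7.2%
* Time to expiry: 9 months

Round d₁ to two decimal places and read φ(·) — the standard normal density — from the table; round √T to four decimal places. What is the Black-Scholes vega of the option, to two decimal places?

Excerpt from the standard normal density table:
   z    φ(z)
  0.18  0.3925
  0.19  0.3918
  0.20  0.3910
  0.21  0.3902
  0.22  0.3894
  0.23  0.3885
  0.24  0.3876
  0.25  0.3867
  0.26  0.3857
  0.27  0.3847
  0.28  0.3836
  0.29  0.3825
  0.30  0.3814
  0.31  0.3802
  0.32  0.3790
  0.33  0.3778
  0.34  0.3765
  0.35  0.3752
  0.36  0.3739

σ√T = 0.2·√0.75 = 0.1732
d₁ = [ln(426/434) + (0.072 + ½·0.2²)·0.75] / (σ√T) = (-0.0186 + 0.0690) / 0.1732 = 0.2910 which rounds to 0.29
√T = √0.75 = 0.8660
φ(d₁) = φ(0.29) = 0.3825
vega = S·φ(d₁)·√T = 426·0.3825·0.8660 = 141.1104
(Vega is the same for a European call and put with the same parameters.)

141.11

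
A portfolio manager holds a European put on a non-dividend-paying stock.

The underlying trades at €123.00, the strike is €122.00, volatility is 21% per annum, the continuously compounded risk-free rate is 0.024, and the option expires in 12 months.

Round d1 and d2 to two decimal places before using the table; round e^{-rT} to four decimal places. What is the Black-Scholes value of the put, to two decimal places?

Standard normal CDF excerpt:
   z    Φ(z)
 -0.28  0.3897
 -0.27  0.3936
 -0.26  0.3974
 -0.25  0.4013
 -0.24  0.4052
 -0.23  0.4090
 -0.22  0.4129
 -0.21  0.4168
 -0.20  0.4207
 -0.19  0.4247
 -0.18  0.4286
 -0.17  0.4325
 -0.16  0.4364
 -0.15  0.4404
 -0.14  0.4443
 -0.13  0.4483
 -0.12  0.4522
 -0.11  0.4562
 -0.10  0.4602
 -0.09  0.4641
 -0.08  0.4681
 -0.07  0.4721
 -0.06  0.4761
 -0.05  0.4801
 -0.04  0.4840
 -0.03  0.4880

T = 1;  σ√T = 0.2100
d₁ = [ln(123/122) + (0.024 + ½·0.21²)·1] / (σ√T) = (0.0082 + 0.0460) / 0.2100 = 0.2582 → 0.26
d₂ = 0.2582 − 0.2100 = 0.0482 → 0.05
exp(−rT) = exp(−0.024·1) = 0.9763
P = 122·0.9763·N(-0.05) − 123·N(-0.26) = 122·0.9763·0.4801 − 123·0.3974 = 57.1840 − 48.8802 = 8.3038

€8.30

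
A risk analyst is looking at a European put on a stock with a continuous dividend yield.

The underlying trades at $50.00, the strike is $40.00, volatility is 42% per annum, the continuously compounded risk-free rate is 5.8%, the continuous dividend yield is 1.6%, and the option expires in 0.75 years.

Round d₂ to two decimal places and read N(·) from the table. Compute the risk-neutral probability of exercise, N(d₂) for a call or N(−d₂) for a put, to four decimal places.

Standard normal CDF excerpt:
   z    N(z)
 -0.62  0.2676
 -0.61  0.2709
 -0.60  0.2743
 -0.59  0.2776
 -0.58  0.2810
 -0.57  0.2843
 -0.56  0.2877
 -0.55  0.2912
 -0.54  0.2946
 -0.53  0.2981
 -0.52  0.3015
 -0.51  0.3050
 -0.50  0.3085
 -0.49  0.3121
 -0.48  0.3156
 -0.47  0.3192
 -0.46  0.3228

0.3015

σ√T = 0.42 × 0.8660 = 0.3637
ln(S/K) + (r − q + σ²/2)T = ln(50/40) + (0.058 − 0.016 + 0.42²/2)·0.75 = 0.2231 + 0.0976 = 0.3208
d₁ = 0.3208 / 0.3637 = 0.8820 ⇒ 0.88
d₂ = d₁ − σ√T = 0.8820 − 0.3637 = 0.5182 ⇒ 0.52
Risk-neutral Pr[S_T < K] = N(−d₂) = N(-0.52) = 0.3015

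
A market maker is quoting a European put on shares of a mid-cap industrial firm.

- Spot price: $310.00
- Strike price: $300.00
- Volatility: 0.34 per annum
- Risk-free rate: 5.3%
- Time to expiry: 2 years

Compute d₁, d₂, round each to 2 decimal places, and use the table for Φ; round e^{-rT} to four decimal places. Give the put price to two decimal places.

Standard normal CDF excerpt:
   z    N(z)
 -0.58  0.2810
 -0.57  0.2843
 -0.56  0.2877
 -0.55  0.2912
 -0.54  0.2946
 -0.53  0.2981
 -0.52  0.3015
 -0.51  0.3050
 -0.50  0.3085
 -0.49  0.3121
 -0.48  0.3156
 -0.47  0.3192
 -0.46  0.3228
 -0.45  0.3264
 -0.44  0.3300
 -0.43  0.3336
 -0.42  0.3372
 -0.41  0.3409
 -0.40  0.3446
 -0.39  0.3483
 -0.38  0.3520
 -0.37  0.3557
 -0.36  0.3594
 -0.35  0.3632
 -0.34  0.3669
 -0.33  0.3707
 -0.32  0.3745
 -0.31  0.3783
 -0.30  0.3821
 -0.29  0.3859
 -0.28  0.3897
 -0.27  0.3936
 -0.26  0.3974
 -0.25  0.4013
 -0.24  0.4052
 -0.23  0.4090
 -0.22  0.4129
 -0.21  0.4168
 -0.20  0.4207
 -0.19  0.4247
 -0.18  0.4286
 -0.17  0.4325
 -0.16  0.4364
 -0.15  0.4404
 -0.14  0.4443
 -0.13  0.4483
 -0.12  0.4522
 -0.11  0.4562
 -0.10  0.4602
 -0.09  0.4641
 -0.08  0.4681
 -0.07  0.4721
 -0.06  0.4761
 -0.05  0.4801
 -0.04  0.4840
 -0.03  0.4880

T = 2;  σ√T = 0.4808
ln(S/K) + (r + σ²/2)T = ln(310/300) + (0.053 + 0.34²/2)·2 = 0.0328 + 0.2216 = 0.2544
d₁ = 0.2544 / 0.4808 = 0.5291 ≈ 0.53
d₂ = d₁ − σ√T = 0.5291 − 0.4808 = 0.0482 ≈ 0.05
e^(−rT) = e^(−0.053·2) = 0.8994
P = 300·0.8994·N(-0.05) − 310·N(-0.53) = 300·0.8994·0.4801 − 310·0.2981 = 129.5406 − 92.4110 = 37.1296

$37.13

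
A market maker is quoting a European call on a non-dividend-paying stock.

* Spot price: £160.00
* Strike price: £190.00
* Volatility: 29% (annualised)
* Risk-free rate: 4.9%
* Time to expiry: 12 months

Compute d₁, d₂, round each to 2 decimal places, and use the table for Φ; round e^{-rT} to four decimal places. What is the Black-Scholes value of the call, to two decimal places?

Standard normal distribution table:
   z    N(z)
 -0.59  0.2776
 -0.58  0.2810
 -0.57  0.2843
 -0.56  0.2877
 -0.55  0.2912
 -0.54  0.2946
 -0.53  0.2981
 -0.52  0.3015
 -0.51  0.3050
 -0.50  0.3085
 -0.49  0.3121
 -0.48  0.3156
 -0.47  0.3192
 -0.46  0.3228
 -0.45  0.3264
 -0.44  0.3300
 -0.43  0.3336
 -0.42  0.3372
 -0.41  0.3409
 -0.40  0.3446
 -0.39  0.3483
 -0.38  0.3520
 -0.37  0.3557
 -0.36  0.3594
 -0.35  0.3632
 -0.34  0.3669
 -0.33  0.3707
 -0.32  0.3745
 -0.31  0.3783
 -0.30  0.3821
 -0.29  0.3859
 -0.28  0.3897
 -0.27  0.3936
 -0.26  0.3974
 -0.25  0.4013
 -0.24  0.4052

£10.92

σ√T = 0.29 × 1.0000 = 0.2900
ln(S/K) + (r + σ²/2)T = ln(160/190) + (0.049 + 0.29²/2)·1 = -0.1719 + 0.0910 = -0.0808
d₁ = -0.0808 / 0.2900 = -0.2786 which rounds to -0.28
d₂ = d₁ − σ√T = -0.2786 − 0.2900 = -0.5686 which rounds to -0.57
exp(−rT) = exp(−0.049·1) = 0.9522
C = 160·N(-0.28) − 190·0.9522·N(-0.57) = 160·0.3897 − 190·0.9522·0.2843 = 62.3520 − 51.4350 = 10.9170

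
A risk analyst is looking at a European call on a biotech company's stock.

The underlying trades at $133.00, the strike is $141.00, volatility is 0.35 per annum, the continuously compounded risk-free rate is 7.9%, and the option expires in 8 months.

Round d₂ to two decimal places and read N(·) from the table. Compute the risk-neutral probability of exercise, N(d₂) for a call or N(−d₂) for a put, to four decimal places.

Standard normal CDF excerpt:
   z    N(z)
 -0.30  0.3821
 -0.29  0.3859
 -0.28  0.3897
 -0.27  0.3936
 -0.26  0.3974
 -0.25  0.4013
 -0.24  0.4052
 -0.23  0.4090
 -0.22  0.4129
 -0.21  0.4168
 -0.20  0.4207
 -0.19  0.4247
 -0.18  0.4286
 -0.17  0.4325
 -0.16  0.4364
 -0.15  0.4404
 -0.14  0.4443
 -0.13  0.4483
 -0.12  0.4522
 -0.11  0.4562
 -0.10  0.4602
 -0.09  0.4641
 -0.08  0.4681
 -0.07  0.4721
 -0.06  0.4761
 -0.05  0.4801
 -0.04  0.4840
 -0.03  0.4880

σ√T = 0.35 × 0.8165 = 0.2858
ln(S/K) + (r + σ²/2)T = ln(133/141) + (0.079 + 0.35²/2)·0.6667 = -0.0584 + 0.0935 = 0.0351
d₁ = 0.0351 / 0.2858 = 0.1228 which rounds to 0.12
d₂ = d₁ − σ√T = 0.1228 − 0.2858 = -0.1630 which rounds to -0.16
Risk-neutral Pr[S_T > K] = N(d₂) = N(-0.16) = 0.4364

0.4364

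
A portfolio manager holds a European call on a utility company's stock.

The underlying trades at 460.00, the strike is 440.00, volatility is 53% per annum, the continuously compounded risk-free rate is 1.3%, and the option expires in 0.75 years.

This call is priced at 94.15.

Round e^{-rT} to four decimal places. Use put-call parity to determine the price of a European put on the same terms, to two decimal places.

exp(−rT) = exp(−0.013·0.75) = 0.9903
Put-call parity: C − P = S − K·e^(−rT) = 460 − 440·0.9903 = 460 − 435.7320 = 24.2680
P = C − (C − P) = 94.15 − (24.2680) = 69.8820

69.88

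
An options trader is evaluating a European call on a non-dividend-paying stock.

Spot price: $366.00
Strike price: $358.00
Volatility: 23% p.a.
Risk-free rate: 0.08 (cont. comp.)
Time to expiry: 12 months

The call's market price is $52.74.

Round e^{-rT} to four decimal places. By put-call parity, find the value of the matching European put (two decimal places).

e^(−rT) = e^(−0.08·1) = 0.9231
Put-call parity: C − P = S − K·e^(−rT) = 366 − 358·0.9231 = 366 − 330.4698 = 35.5302
P = C − (C − P) = 52.74 − (35.5302) = 17.2098

$17.21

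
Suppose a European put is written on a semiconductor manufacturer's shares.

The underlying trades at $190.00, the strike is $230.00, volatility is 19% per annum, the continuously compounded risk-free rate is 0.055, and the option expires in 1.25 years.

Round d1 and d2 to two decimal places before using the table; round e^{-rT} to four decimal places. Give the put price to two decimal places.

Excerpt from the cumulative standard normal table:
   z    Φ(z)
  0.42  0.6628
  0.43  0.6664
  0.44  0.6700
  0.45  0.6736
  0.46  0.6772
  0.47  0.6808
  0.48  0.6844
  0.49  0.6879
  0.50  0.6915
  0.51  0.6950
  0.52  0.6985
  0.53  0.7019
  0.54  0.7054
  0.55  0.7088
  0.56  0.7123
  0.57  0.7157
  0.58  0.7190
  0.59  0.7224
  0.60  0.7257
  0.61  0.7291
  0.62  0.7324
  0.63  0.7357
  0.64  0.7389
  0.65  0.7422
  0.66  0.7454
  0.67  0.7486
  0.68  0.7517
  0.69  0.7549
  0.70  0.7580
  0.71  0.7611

$32.06

σ√T = 0.19·√1.25 = 0.2124
d₁ = [ln(190/230) + (0.055 + 0.19²/2)·1.25] / 0.2124 = [-0.1911 + 0.0913] / 0.2124 = -0.4695 which rounds to -0.47
d₂ = d₁ − σ√T = -0.4695 − 0.2124 = -0.6820 which rounds to -0.68
exp(−rT) = exp(−0.055·1.25) = 0.9336
P = 230·0.9336·N(0.68) − 190·N(0.47) = 230·0.9336·0.7517 − 190·0.6808 = 161.4110 − 129.3520 = 32.0590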